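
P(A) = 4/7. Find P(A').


P(A') = 1 - P(A) = 1 - 4/7 = 3/7

3/7


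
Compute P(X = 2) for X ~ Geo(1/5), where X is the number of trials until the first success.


P(X=2) = (1-p)^1 * p = (4/5)^1 * 1/5
= 4/5 * 1/5 = 4/25

4/25


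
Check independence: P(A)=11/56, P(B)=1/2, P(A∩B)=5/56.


P(A)*P(B) = 11/56*1/2 = 11/112
P(A∩B) = 5/56 != 11/112, so not independent

No, A and B are not independent


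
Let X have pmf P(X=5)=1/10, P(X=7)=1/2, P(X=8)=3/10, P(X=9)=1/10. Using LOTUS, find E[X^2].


E[X^2] = sum(g(x)*P(x))
= 25*1/10 + 49*1/2 + 64*3/10 + 81*1/10
= 543/10

543/10


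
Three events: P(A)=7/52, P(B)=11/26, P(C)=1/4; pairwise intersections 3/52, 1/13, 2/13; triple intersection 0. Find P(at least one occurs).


P(A∪B∪C) = P(A)+P(B)+P(C) - P(AB)-P(AC)-P(BC) + P(ABC)
= 7/52+11/26+1/4 - 3/52-1/13-2/13 + 0
= 27/52

27/52


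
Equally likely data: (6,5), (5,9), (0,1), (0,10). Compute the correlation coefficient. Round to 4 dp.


Cov(X,Y) = 1.5625, Var(X) = 7.6875, Var(Y) = 12.6875
rho = Cov/(sqrt(VarX)*sqrt(VarY)) = 0.1582

0.1582


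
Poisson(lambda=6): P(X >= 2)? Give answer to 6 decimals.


P(X>=2) = 1 - P(X<=1) = 1 - (e^(-6)*6^0/0! + e^(-6)*6^1/1!)
≈ 1 - (0.0024787522 + 0.0148725131)
= 1 - 0.0173512653 = 0.9826487347
≈ 0.982649

0.982649


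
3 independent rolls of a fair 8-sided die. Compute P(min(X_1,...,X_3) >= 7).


P(min >= 7) = P(all X_i >= 7) = (P(X_1 >= 7))^3
= (2/8)^3 = (1/4)^3 = 1/64

1/64


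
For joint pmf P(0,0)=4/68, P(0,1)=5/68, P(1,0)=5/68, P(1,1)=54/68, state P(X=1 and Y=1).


Read from table: P(X=1, Y=1) = 54/68 = 27/34

27/34


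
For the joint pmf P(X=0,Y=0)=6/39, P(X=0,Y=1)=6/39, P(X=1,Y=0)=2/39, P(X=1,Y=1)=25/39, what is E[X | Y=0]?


P(Y=0) = 8/39
E[X|Y=0] = (0*6 + 1*2)/8 = 2/8 = 1/4

1/4


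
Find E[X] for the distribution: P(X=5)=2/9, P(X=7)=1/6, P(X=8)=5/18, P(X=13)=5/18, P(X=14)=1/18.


E[X] = sum(x * P(x))
= 5*2/9 + 7*1/6 + 8*5/18 + 13*5/18 + 14*1/18
= 80/9

80/9


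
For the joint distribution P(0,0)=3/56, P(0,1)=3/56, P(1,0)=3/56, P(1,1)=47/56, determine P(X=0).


P(X=0) = P(0,0)+P(0,1) = 3/56 + 3/56 = 6/56 = 3/28

3/28


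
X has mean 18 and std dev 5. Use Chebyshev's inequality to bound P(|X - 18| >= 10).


k = 10/5 = 2
Chebyshev: P(|X-mu| >= k*sigma) <= 1/k^2 = 1/2^2 = 1/4

1/4


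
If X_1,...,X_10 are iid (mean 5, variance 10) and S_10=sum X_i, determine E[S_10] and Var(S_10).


E[S_n] = n*mu = 10*5 = 50
Var(S_n) = n*sigma^2 = 10*10 = 100

E[S_10]=50, Var(S_10)=100


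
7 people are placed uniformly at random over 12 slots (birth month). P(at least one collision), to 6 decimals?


P(all different) = prod((12-i)/12 for i=0..6) = 0.111400
P(at least one match) = 1 - 0.111400 = 0.888600

0.888600


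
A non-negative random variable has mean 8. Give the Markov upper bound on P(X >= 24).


Markov: P(X >= a) <= E[X]/a
P(X >= 24) <= 8/24 = 1/3

1/3


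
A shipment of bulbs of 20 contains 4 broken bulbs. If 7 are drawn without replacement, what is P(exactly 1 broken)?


P(X=1) = C(4,1)*C(16,6) / C(20,7)
= 4*8008 / 77520
= 32032/77520 = 2002/4845

2002/4845


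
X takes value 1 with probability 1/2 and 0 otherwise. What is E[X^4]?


For Bernoulli: X in {0,1}
E[X^4] = 0^4*(1-1/2) + 1^4*1/2 = 1/2

1/2


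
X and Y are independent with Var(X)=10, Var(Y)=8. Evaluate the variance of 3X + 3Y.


Independence => Cov(X,Y)=0
Var(3X + 3Y) = 3^2*Var(X) + 3^2*Var(Y)
= 9*10 + 9*8 = 162

162


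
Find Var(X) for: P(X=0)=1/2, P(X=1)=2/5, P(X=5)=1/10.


E[X] = 9/10, E[X^2] = 29/10
Var(X) = E[X^2] - (E[X])^2 = 29/10 - (9/10)^2 = 209/100

209/100


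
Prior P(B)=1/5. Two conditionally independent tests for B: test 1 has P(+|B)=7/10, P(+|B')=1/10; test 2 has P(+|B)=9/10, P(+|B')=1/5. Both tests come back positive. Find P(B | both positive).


After test 1: P(+) = 7/10*1/5 + 1/10*4/5 = 11/50
P(B|+) = (7/50)/(11/50) = 7/11
After test 2 (use post1 as new prior): P(+) = 9/10*7/11 + 1/5*4/11 = 71/110
P(B|+,+) = (63/110)/(71/110) = 63/71

63/71


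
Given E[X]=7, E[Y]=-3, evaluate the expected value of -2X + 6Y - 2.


E[-2X + 6Y - 2] = -2*E[X] + 6*E[Y] - 2
= (-2)*(7) + (6)*(-3) + (-2)
= -14 - 18 - 2 = -34

-34


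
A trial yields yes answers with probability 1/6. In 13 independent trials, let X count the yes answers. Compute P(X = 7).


P(X=7) = C(13,7) * p^7 * (1-p)^6
= 1716 * 1/279936 * 15625/46656
= 2234375/1088391168

2234375/1088391168


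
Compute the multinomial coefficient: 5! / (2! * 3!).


5! = 120
Denominator: 2!=2 * 3!=6
Coefficient = 120 / 12 = 10

10


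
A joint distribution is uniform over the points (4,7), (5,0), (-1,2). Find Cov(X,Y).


E[X]=8/3, E[Y]=3, E[XY]=26/3
Cov(X,Y) = E[XY] - E[X]E[Y] = 26/3 - 8/3*3 = 2/3

2/3


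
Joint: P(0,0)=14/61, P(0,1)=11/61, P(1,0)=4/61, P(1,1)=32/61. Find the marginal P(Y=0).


P(Y=0) = P(0,0)+P(1,0) = 14/61 + 4/61 = 18/61

18/61


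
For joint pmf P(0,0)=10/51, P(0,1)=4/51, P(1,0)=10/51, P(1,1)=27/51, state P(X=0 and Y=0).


Read from table: P(X=0, Y=0) = 10/51

10/51


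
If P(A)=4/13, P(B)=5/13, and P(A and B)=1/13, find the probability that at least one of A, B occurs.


P(A∪B) = P(A) + P(B) - P(A∩B)
= 4/13 + 5/13 - 1/13 = 8/13

8/13


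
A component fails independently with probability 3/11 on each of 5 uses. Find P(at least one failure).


P(at least one) = 1 - P(none)
P(none) = (1 - 3/11)^5 = (8/11)^5 = 32768/161051
P(at least one) = 1 - 32768/161051 = 128283/161051

128283/161051


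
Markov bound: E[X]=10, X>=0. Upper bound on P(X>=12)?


Markov: P(X >= a) <= E[X]/a
P(X >= 12) <= 10/12 = 5/6

5/6


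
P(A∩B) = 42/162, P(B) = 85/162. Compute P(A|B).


P(A|B) = P(A∩B)/P(B) = (42/162)/(85/162) = 42/85

42/85


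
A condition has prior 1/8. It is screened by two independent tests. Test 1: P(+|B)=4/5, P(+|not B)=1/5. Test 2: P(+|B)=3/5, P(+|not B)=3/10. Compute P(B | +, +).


After test 1: P(+) = 4/5*1/8 + 1/5*7/8 = 11/40
P(B|+) = (1/10)/(11/40) = 4/11
After test 2 (use post1 as new prior): P(+) = 3/5*4/11 + 3/10*7/11 = 9/22
P(B|+,+) = (12/55)/(9/22) = 8/15

8/15


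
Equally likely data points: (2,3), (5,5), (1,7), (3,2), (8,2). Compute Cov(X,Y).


E[X]=19/5, E[Y]=19/5, E[XY]=12
Cov(X,Y) = E[XY] - E[X]E[Y] = 12 - 19/5*19/5 = -61/25

-61/25


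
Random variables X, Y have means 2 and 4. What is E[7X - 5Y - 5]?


E[7X - 5Y - 5] = 7*E[X] - 5*E[Y] - 5
= (7)*(2) + (-5)*(4) + (-5)
= 14 - 20 - 5 = -11

-11


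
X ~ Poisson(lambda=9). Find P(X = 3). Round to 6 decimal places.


P(X=3) = e^(-9) * 9^3 / 3!
≈ 0.0001234098041 * 729 / 6
≈ 0.014994

0.014994


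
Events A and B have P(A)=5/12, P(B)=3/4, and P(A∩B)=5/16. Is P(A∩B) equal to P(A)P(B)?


P(A)*P(B) = 5/12*3/4 = 5/16
P(A∩B) = 5/16, which equals P(A)P(B), so independent

Yes, A and B are independent


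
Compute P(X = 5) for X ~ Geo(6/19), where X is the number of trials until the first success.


P(X=5) = (1-p)^4 * p = (13/19)^4 * 6/19
= 28561/130321 * 6/19 = 171366/2476099

171366/2476099


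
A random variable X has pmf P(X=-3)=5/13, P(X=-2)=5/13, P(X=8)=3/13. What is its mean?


E[X] = sum(x * P(x))
= -3*5/13 - 2*5/13 + 8*3/13
= -1/13

-1/13


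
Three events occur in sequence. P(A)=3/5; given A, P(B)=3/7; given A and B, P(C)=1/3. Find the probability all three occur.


P(A∩B∩C) = P(A) * P(B|A) * P(C|A∩B)
= 3/5 * 3/7 * 1/3
= 9/35 * 1/3 = 3/35

3/35


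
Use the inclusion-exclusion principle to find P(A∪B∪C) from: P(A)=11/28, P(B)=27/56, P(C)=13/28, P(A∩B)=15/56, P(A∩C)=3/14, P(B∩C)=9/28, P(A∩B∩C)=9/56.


P(A∪B∪C) = P(A)+P(B)+P(C) - P(AB)-P(AC)-P(BC) + P(ABC)
= 11/28+27/56+13/28 - 15/56-3/14-9/28 + 9/56
= 39/56

39/56


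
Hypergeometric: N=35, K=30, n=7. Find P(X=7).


P(X=7) = C(30,7)*C(5,0) / C(35,7)
= 2035800*1 / 6724520
= 2035800/6724520 = 1755/5797

1755/5797


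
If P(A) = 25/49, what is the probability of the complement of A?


P(A') = 1 - P(A) = 1 - 25/49 = 24/49

24/49


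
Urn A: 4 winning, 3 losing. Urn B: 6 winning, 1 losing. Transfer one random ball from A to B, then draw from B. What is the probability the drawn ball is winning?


P(transfer winning) = 4/7; P(transfer losing) = 3/7
If winning transferred: Urn II has 7 winning of 8, so P(winning|winning moved) = 7/8
If losing transferred: Urn II has 6 winning of 8, so P(winning|losing moved) = 3/4
By total probability: P(winning) = 4/7*7/8 + 3/7*3/4 = 23/28

23/28


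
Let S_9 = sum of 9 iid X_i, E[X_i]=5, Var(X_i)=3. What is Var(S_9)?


By independence, Var(S_n) = n*Var(X_1) = 9*3 = 27

27


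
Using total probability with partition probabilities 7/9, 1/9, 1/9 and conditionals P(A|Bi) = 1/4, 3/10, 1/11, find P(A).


P(A) = P(A|B1)P(B1) + P(A|B2)P(B2) + P(A|B3)P(B3)
= 1/4*7/9 + 3/10*1/9 + 1/11*1/9
= 7/36 + 1/30 + 1/99 = 157/660

157/660


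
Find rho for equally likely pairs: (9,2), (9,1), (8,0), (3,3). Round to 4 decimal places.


Cov(X,Y) = -1.8750, Var(X) = 6.1875, Var(Y) = 1.2500
rho = Cov/(sqrt(VarX)*sqrt(VarY)) = -0.6742

-0.6742


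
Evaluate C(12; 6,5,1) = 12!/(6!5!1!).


12! = 479001600
Denominator: 6!=720 * 5!=120 * 1!=1
Coefficient = 479001600 / 86400 = 5544

5544


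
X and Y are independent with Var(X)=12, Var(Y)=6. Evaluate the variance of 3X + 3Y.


Independence => Cov(X,Y)=0
Var(3X + 3Y) = 3^2*Var(X) + 3^2*Var(Y)
= 9*12 + 9*6 = 162

162


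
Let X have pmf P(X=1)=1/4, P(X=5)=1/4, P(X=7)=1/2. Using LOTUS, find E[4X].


E[4X] = sum(g(x)*P(x))
= 4*1/4 + 20*1/4 + 28*1/2
= 20

20


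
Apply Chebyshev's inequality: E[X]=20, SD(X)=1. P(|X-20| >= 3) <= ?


k = 3/1 = 3
Chebyshev: P(|X-mu| >= k*sigma) <= 1/k^2 = 1/3^2 = 1/9

1/9


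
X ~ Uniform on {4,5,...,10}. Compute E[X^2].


E[X^2] = (1/7) * sum(x^2 for x=4..10)
= 371/7 = 53

53


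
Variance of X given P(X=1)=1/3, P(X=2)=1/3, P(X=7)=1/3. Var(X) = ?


E[X] = 10/3, E[X^2] = 18
Var(X) = E[X^2] - (E[X])^2 = 18 - (10/3)^2 = 62/9

62/9


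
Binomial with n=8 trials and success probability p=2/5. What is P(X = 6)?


P(X=6) = C(8,6) * p^6 * (1-p)^2
= 28 * 64/15625 * 9/25
= 16128/390625

16128/390625


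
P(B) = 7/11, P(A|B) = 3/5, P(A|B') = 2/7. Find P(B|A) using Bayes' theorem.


P(A) = P(A|B)P(B) + P(A|B')P(B') = 3/5*7/11 + 2/7*4/11 = 17/35
P(B|A) = P(A|B)P(B)/P(A) = (21/55)/(17/35) = 147/187

147/187


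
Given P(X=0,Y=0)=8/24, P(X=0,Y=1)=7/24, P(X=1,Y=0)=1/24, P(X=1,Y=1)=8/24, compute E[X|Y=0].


P(Y=0) = 9/24
E[X|Y=0] = (0*8 + 1*1)/9 = 1/9

1/9


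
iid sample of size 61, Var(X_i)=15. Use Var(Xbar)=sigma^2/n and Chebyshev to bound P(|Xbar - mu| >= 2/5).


Var(Xbar) = Var(X)/n = 15/61
Chebyshev: P(|Xbar-mu| >= 2/5) <= Var(Xbar)/(2/5)^2 = (15/61)/(4/25) = 375/244
Bound exceeds 1, so trivial bound: 1

1


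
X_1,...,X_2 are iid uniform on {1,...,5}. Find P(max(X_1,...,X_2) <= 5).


P(max <= 5) = P(all X_i <= 5) = (P(X_1 <= 5))^2
= (5/5)^2 = 1^2 = 1

1


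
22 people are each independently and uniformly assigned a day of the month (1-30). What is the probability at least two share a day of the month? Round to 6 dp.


P(all different) = prod((30-i)/30 for i=0..21) = 0.000021
P(at least one match) = 1 - 0.000021 = 0.999979

0.999979


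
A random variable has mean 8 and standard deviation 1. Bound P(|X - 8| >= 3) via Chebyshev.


k = 3/1 = 3
Chebyshev: P(|X-mu| >= k*sigma) <= 1/k^2 = 1/3^2 = 1/9

1/9


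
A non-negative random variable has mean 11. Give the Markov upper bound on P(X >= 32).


Markov: P(X >= a) <= E[X]/a
P(X >= 32) <= 11/32

11/32


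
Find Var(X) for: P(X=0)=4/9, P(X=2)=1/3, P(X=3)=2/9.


E[X] = 4/3, E[X^2] = 10/3
Var(X) = E[X^2] - (E[X])^2 = 10/3 - (4/3)^2 = 14/9

14/9


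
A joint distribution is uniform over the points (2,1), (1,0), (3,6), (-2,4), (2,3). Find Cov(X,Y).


E[X]=6/5, E[Y]=14/5, E[XY]=18/5
Cov(X,Y) = E[XY] - E[X]E[Y] = 18/5 - 6/5*14/5 = 6/25

6/25


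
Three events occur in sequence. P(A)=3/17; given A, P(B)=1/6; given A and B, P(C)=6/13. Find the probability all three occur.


P(A∩B∩C) = P(A) * P(B|A) * P(C|A∩B)
= 3/17 * 1/6 * 6/13
= 1/34 * 6/13 = 3/221

3/221


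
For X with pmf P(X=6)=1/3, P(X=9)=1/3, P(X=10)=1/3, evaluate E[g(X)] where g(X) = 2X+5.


E[2X+5] = sum(g(x)*P(x))
= 17*1/3 + 23*1/3 + 25*1/3
= 65/3

65/3


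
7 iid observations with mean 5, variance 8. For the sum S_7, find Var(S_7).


By independence, Var(S_n) = n*Var(X_1) = 7*8 = 56

56


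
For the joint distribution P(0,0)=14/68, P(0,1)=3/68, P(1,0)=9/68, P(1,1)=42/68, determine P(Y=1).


P(Y=1) = P(0,1)+P(1,1) = 3/68 + 42/68 = 45/68

45/68


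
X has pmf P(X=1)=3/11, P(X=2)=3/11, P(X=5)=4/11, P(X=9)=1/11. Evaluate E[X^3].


E[X^3] = sum(x^3 * P(x))
= 1*3/11 + 8*3/11 + 125*4/11 + 729*1/11
= 1256/11

1256/11


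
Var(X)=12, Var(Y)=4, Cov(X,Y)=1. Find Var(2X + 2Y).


Var(2X + 2Y) = 2^2*Var(X) + 2^2*Var(Y) + 2*2*2*Cov(X,Y)
= 4*12 + 4*4 + 8*1
= 48 + 16 + 8 = 72

72


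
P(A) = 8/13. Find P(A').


P(A') = 1 - P(A) = 1 - 8/13 = 5/13

5/13


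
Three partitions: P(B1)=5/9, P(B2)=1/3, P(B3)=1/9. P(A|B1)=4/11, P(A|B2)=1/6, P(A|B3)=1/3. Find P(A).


P(A) = P(A|B1)P(B1) + P(A|B2)P(B2) + P(A|B3)P(B3)
= 4/11*5/9 + 1/6*1/3 + 1/3*1/9
= 20/99 + 1/18 + 1/27 = 175/594

175/594


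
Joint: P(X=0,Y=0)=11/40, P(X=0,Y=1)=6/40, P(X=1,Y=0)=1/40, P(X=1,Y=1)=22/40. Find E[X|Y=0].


P(Y=0) = 12/40
E[X|Y=0] = (0*11 + 1*1)/12 = 1/12

1/12


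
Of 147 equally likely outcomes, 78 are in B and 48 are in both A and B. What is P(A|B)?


P(A|B) = P(A∩B)/P(B) = (48/147)/(78/147) = 48/78 = 8/13

8/13


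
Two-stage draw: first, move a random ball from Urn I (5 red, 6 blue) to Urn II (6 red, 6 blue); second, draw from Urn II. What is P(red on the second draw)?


P(transfer red) = 5/11; P(transfer blue) = 6/11
If red transferred: Urn II has 7 red of 13, so P(red|red moved) = 7/13
If blue transferred: Urn II has 6 red of 13, so P(red|blue moved) = 6/13
By total probability: P(red) = 5/11*7/13 + 6/11*6/13 = 71/143

71/143


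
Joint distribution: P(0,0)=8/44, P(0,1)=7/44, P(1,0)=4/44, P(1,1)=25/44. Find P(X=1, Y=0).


Read from table: P(X=1, Y=0) = 4/44 = 1/11

1/11


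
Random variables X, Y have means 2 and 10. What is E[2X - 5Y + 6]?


E[2X - 5Y + 6] = 2*E[X] - 5*E[Y] + 6
= (2)*(2) + (-5)*(10) + (6)
= 4 - 50 + 6 = -40

-40


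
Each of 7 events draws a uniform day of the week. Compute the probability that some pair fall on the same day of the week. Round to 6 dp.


P(all different) = prod((7-i)/7 for i=0..6) = 0.006120
P(at least one match) = 1 - 0.006120 = 0.993880

0.993880


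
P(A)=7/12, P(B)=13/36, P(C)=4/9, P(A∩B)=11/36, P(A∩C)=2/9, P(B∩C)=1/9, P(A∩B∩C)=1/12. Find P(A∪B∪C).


P(A∪B∪C) = P(A)+P(B)+P(C) - P(AB)-P(AC)-P(BC) + P(ABC)
= 7/12+13/36+4/9 - 11/36-2/9-1/9 + 1/12
= 5/6

5/6


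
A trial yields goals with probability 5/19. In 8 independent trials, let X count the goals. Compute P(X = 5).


P(X=5) = C(8,5) * p^5 * (1-p)^3
= 56 * 3125/2476099 * 2744/6859
= 480200000/16983563041

480200000/16983563041


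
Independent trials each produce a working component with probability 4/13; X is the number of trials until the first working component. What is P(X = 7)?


P(X=7) = (1-p)^6 * p = (9/13)^6 * 4/13
= 531441/4826809 * 4/13 = 2125764/62748517

2125764/62748517


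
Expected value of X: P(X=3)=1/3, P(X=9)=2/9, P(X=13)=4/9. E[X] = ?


E[X] = sum(x * P(x))
= 3*1/3 + 9*2/9 + 13*4/9
= 79/9

79/9


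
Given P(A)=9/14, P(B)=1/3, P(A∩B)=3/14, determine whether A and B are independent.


P(A)*P(B) = 9/14*1/3 = 3/14
P(A∩B) = 3/14, which equals P(A)P(B), so independent

Yes, A and B are independent


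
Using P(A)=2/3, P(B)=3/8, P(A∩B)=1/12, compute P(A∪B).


P(A∪B) = P(A) + P(B) - P(A∩B)
= 2/3 + 3/8 - 1/12 = 23/24

23/24


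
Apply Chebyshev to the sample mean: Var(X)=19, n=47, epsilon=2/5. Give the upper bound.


Var(Xbar) = Var(X)/n = 19/47
Chebyshev: P(|Xbar-mu| >= 2/5) <= Var(Xbar)/(2/5)^2 = (19/47)/(4/25) = 475/188
Bound exceeds 1, so trivial bound: 1

1


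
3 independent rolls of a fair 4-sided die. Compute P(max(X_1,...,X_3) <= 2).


P(max <= 2) = P(all X_i <= 2) = (P(X_1 <= 2))^3
= (2/4)^3 = (1/2)^3 = 1/8

1/8


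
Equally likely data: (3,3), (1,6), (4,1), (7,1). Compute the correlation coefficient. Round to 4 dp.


Cov(X,Y) = -3.8125, Var(X) = 4.6875, Var(Y) = 4.1875
rho = Cov/(sqrt(VarX)*sqrt(VarY)) = -0.8605

-0.8605


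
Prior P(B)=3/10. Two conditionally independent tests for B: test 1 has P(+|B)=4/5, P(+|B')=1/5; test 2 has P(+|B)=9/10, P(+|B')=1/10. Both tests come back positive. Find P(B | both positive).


After test 1: P(+) = 4/5*3/10 + 1/5*7/10 = 19/50
P(B|+) = (6/25)/(19/50) = 12/19
After test 2 (use post1 as new prior): P(+) = 9/10*12/19 + 1/10*7/19 = 23/38
P(B|+,+) = (54/95)/(23/38) = 108/115

108/115


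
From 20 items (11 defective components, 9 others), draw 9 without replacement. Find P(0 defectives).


P(X=0) = C(11,0)*C(9,9) / C(20,9)
= 1*1 / 167960
= 1/167960

1/167960


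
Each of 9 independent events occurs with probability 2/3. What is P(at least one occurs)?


P(at least one) = 1 - P(none)
P(none) = (1 - 2/3)^9 = (1/3)^9 = 1/19683
P(at least one) = 1 - 1/19683 = 19682/19683

19682/19683


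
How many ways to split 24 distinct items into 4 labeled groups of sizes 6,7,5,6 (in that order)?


24! = 620448401733239439360000
Denominator: 6!=720 * 7!=5040 * 5!=120 * 6!=720
Coefficient = 620448401733239439360000 / 313528320000 = 1978922994048

1978922994048


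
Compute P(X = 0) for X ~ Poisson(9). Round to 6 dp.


P(X=0) = e^(-9) * 9^0 / 0!
≈ 0.0001234098041 * 1 / 1
≈ 0.000123

0.000123


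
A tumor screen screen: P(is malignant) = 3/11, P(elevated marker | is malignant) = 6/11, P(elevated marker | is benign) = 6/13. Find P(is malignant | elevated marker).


P(A) = P(A|B)P(B) + P(A|B')P(B') = 6/11*3/11 + 6/13*8/11 = 762/1573
P(B|A) = P(A|B)P(B)/P(A) = (18/121)/(762/1573) = 39/127

39/127


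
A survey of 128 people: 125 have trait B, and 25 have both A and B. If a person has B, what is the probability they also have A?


P(A|B) = P(A∩B)/P(B) = (25/128)/(125/128) = 25/125 = 1/5

1/5


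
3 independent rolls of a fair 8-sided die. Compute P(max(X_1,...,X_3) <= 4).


P(max <= 4) = P(all X_i <= 4) = (P(X_1 <= 4))^3
= (4/8)^3 = (1/2)^3 = 1/8

1/8


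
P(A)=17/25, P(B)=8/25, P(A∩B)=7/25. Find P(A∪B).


P(A∪B) = P(A) + P(B) - P(A∩B)
= 17/25 + 8/25 - 7/25 = 18/25

18/25


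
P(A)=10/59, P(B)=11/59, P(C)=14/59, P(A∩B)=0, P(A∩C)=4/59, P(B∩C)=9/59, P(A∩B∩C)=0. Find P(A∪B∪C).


P(A∪B∪C) = P(A)+P(B)+P(C) - P(AB)-P(AC)-P(BC) + P(ABC)
= 10/59+11/59+14/59 - 0-4/59-9/59 + 0
= 22/59

22/59


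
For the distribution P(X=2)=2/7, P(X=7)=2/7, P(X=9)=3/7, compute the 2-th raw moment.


E[X^2] = sum(x^2 * P(x))
= 4*2/7 + 49*2/7 + 81*3/7
= 349/7

349/7


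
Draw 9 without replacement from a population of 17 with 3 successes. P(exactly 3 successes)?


P(X=3) = C(3,3)*C(14,6) / C(17,9)
= 1*3003 / 24310
= 3003/24310 = 21/170

21/170


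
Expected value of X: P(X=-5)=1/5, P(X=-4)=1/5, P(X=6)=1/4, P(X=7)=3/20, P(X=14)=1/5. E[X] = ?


E[X] = sum(x * P(x))
= -5*1/5 - 4*1/5 + 6*1/4 + 7*3/20 + 14*1/5
= 71/20

71/20


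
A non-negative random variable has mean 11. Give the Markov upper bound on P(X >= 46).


Markov: P(X >= a) <= E[X]/a
P(X >= 46) <= 11/46

11/46


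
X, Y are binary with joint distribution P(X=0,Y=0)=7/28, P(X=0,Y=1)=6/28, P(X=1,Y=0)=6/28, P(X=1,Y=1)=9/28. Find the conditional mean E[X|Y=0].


P(Y=0) = 13/28
E[X|Y=0] = (0*7 + 1*6)/13 = 6/13

6/13


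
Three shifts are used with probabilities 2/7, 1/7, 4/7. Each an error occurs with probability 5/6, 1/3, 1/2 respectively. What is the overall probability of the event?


P(A) = P(A|B1)P(B1) + P(A|B2)P(B2) + P(A|B3)P(B3)
= 5/6*2/7 + 1/3*1/7 + 1/2*4/7
= 5/21 + 1/21 + 2/7 = 4/7

4/7


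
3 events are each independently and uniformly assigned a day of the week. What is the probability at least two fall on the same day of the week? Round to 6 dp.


P(all different) = prod((7-i)/7 for i=0..2) = 0.612245
P(at least one match) = 1 - 0.612245 = 0.387755

0.387755


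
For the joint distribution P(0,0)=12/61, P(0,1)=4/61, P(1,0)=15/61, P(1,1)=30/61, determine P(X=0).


P(X=0) = P(0,0)+P(0,1) = 12/61 + 4/61 = 16/61

16/61


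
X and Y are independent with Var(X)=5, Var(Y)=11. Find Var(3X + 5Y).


Independence => Cov(X,Y)=0
Var(3X + 5Y) = 3^2*Var(X) + 5^2*Var(Y)
= 9*5 + 25*11 = 320

320


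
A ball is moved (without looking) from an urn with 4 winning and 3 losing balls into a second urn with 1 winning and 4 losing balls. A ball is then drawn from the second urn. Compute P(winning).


P(transfer winning) = 4/7; P(transfer losing) = 3/7
If winning transferred: Urn II has 2 winning of 6, so P(winning|winning moved) = 1/3
If losing transferred: Urn II has 1 winning of 6, so P(winning|losing moved) = 1/6
By total probability: P(winning) = 4/7*1/3 + 3/7*1/6 = 11/42

11/42


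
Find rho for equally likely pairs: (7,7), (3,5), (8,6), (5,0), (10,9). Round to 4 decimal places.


Cov(X,Y) = 4.7600, Var(X) = 5.8400, Var(Y) = 9.0400
rho = Cov/(sqrt(VarX)*sqrt(VarY)) = 0.6551

0.6551


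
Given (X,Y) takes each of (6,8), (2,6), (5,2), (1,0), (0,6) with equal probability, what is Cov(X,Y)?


E[X]=14/5, E[Y]=22/5, E[XY]=14
Cov(X,Y) = E[XY] - E[X]E[Y] = 14 - 14/5*22/5 = 42/25

42/25


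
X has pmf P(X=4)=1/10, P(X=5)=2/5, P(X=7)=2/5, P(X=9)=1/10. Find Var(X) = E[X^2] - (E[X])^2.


E[X] = 61/10, E[X^2] = 393/10
Var(X) = E[X^2] - (E[X])^2 = 393/10 - (61/10)^2 = 209/100

209/100


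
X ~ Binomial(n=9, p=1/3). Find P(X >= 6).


P(X>=6) = P(X=6) + P(X=7) + P(X=8) + P(X=9)
= 224/6561 + 16/2187 + 2/2187 + 1/19683
= 835/19683

835/19683


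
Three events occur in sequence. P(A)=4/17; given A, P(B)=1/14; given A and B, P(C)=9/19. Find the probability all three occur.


P(A∩B∩C) = P(A) * P(B|A) * P(C|A∩B)
= 4/17 * 1/14 * 9/19
= 2/119 * 9/19 = 18/2261

18/2261


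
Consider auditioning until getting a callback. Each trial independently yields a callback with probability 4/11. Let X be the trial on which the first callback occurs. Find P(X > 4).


P(X > 4) = P(first 4 trials all fail) = (1-p)^4 = (7/11)^4 = 2401/14641

2401/14641


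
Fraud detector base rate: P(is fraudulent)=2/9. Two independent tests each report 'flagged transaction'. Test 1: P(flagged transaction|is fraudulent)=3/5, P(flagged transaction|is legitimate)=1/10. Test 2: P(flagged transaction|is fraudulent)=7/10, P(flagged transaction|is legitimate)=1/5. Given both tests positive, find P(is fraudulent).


After test 1: P(+) = 3/5*2/9 + 1/10*7/9 = 19/90
P(B|+) = (2/15)/(19/90) = 12/19
After test 2 (use post1 as new prior): P(+) = 7/10*12/19 + 1/5*7/19 = 49/95
P(B|+,+) = (42/95)/(49/95) = 6/7

6/7


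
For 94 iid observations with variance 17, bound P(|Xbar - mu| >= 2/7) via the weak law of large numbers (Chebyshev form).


Var(Xbar) = Var(X)/n = 17/94
Chebyshev: P(|Xbar-mu| >= 2/7) <= Var(Xbar)/(2/7)^2 = (17/94)/(4/49) = 833/376
Bound exceeds 1, so trivial bound: 1

1


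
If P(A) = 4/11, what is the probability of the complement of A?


P(A') = 1 - P(A) = 1 - 4/11 = 7/11

7/11


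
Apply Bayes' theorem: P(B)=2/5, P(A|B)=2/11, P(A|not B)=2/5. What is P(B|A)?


P(A) = P(A|B)P(B) + P(A|B')P(B') = 2/11*2/5 + 2/5*3/5 = 86/275
P(B|A) = P(A|B)P(B)/P(A) = (4/55)/(86/275) = 10/43

10/43


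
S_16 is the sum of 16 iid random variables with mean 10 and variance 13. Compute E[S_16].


E[S_n] = n*E[X_1] = 16*10 = 160

160


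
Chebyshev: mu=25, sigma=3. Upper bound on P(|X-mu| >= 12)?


k = 12/3 = 4
Chebyshev: P(|X-mu| >= k*sigma) <= 1/k^2 = 1/4^2 = 1/16

1/16


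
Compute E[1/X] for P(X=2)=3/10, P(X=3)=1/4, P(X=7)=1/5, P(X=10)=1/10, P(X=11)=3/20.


E[1/X] = sum(g(x)*P(x))
= 1/2*3/10 + 1/3*1/4 + 1/7*1/5 + 1/10*1/10 + 1/11*3/20
= 1649/5775

1649/5775


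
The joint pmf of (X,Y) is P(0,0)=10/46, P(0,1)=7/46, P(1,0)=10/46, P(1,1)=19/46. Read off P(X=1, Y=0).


Read from table: P(X=1, Y=0) = 10/46 = 5/23

5/23


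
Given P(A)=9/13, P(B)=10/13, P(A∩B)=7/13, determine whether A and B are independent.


P(A)*P(B) = 9/13*10/13 = 90/169
P(A∩B) = 7/13 != 90/169, so not independent

No, A and B are not independent


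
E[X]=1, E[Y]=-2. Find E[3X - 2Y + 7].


E[3X - 2Y + 7] = 3*E[X] - 2*E[Y] + 7
= (3)*(1) + (-2)*(-2) + (7)
= 3 + 4 + 7 = 14

14


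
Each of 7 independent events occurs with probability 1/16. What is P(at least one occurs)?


P(at least one) = 1 - P(none)
P(none) = (1 - 1/16)^7 = (15/16)^7 = 170859375/268435456
P(at least one) = 1 - 170859375/268435456 = 97576081/268435456

97576081/268435456


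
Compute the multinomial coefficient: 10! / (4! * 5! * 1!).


10! = 3628800
Denominator: 4!=24 * 5!=120 * 1!=1
Coefficient = 3628800 / 2880 = 1260

1260


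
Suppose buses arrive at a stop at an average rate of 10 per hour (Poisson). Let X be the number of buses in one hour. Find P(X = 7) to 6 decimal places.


P(X=7) = e^(-10) * 10^7 / 7!
≈ 0.00004539992976 * 10000000 / 5040
≈ 0.090079

0.090079


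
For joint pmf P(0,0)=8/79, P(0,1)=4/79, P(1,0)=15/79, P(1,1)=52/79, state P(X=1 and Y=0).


Read from table: P(X=1, Y=0) = 15/79

15/79


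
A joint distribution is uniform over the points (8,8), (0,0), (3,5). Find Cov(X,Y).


E[X]=11/3, E[Y]=13/3, E[XY]=79/3
Cov(X,Y) = E[XY] - E[X]E[Y] = 79/3 - 11/3*13/3 = 94/9

94/9


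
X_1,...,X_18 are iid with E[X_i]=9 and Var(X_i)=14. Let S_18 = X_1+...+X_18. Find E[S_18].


E[S_n] = n*E[X_1] = 18*9 = 162

162


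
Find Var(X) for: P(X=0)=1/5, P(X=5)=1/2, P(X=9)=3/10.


E[X] = 26/5, E[X^2] = 184/5
Var(X) = E[X^2] - (E[X])^2 = 184/5 - (26/5)^2 = 244/25

244/25


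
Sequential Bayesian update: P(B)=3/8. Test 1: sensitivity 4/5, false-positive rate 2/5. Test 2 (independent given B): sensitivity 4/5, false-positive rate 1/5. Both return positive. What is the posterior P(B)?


After test 1: P(+) = 4/5*3/8 + 2/5*5/8 = 11/20
P(B|+) = (3/10)/(11/20) = 6/11
After test 2 (use post1 as new prior): P(+) = 4/5*6/11 + 1/5*5/11 = 29/55
P(B|+,+) = (24/55)/(29/55) = 24/29

24/29


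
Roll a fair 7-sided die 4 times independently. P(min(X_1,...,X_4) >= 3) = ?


P(min >= 3) = P(all X_i >= 3) = (P(X_1 >= 3))^4
= (5/7)^4 = 625/2401

625/2401


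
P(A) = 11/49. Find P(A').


P(A') = 1 - P(A) = 1 - 11/49 = 38/49

38/49


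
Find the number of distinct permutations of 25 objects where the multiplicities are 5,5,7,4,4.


25! = 15511210043330985984000000
Denominator: 5!=120 * 5!=120 * 7!=5040 * 4!=24 * 4!=24
Coefficient = 15511210043330985984000000 / 41803776000 = 371048061384000

371048061384000


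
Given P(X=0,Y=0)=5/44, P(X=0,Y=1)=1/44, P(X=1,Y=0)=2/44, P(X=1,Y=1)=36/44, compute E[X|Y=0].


P(Y=0) = 7/44
E[X|Y=0] = (0*5 + 1*2)/7 = 2/7

2/7


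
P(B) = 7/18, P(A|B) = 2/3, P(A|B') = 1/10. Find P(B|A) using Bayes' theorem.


P(A) = P(A|B)P(B) + P(A|B')P(B') = 2/3*7/18 + 1/10*11/18 = 173/540
P(B|A) = P(A|B)P(B)/P(A) = (7/27)/(173/540) = 140/173

140/173


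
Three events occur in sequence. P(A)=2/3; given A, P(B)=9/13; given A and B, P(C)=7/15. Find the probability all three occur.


P(A∩B∩C) = P(A) * P(B|A) * P(C|A∩B)
= 2/3 * 9/13 * 7/15
= 6/13 * 7/15 = 14/65

14/65


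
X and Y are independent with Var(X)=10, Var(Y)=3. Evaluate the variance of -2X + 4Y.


Independence => Cov(X,Y)=0
Var(-2X + 4Y) = (-2)^2*Var(X) + 4^2*Var(Y)
= 4*10 + 16*3 = 88

88


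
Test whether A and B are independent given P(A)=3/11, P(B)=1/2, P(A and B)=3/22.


P(A)*P(B) = 3/11*1/2 = 3/22
P(A∩B) = 3/22, which equals P(A)P(B), so independent

Yes, A and B are independent


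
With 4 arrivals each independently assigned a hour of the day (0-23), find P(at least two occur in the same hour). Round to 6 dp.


P(all different) = prod((24-i)/24 for i=0..3) = 0.768663
P(at least one match) = 1 - 0.768663 = 0.231337

0.231337


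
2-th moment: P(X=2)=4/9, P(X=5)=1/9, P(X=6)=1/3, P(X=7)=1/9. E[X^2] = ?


E[X^2] = sum(x^2 * P(x))
= 4*4/9 + 25*1/9 + 36*1/3 + 49*1/9
= 22

22


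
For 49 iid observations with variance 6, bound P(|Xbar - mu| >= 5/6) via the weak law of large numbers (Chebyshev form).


Var(Xbar) = Var(X)/n = 6/49
Chebyshev: P(|Xbar-mu| >= 5/6) <= Var(Xbar)/(5/6)^2 = (6/49)/(25/36) = 216/1225

216/1225


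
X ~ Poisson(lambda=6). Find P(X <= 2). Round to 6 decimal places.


P(X<=2) = e^(-6)*6^0/0! + e^(-6)*6^1/1! + e^(-6)*6^2/2!
≈ 0.0024787522 + 0.0148725131 + 0.0446175392
= 0.0619688045
≈ 0.061969

0.061969


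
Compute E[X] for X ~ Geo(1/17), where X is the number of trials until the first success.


For geometric (trials until first success), E[X] = 1/p = 1/(1/17) = 17

17


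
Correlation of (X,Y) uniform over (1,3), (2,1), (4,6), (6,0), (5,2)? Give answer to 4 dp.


Cov(X,Y) = -0.8400, Var(X) = 3.4400, Var(Y) = 4.2400
rho = Cov/(sqrt(VarX)*sqrt(VarY)) = -0.2199

-0.2199


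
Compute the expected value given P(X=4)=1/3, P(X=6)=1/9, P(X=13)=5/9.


E[X] = sum(x * P(x))
= 4*1/3 + 6*1/9 + 13*5/9
= 83/9

83/9


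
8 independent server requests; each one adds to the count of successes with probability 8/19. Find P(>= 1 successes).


P(at least one) = 1 - P(none)
P(none) = (1 - 8/19)^8 = (11/19)^8 = 214358881/16983563041
P(at least one) = 1 - 214358881/16983563041 = 16769204160/16983563041

16769204160/16983563041


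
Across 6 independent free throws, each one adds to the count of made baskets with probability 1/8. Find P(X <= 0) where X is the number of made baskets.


P(X<=0) = P(X=0)
= 117649/262144
= 117649/262144

117649/262144


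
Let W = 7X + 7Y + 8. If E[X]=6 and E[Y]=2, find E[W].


E[7X + 7Y + 8] = 7*E[X] + 7*E[Y] + 8
= (7)*(6) + (7)*(2) + (8)
= 42 + 14 + 8 = 64

64


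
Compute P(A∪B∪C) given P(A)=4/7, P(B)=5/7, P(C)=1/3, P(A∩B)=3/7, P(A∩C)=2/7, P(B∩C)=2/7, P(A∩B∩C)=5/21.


P(A∪B∪C) = P(A)+P(B)+P(C) - P(AB)-P(AC)-P(BC) + P(ABC)
= 4/7+5/7+1/3 - 3/7-2/7-2/7 + 5/21
= 6/7

6/7


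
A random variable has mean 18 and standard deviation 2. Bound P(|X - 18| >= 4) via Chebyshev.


k = 4/2 = 2
Chebyshev: P(|X-mu| >= k*sigma) <= 1/k^2 = 1/2^2 = 1/4

1/4


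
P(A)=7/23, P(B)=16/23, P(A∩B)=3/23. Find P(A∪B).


P(A∪B) = P(A) + P(B) - P(A∩B)
= 7/23 + 16/23 - 3/23 = 20/23

20/23


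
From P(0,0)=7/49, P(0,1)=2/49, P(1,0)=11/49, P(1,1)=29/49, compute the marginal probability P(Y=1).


P(Y=1) = P(0,1)+P(1,1) = 2/49 + 29/49 = 31/49

31/49


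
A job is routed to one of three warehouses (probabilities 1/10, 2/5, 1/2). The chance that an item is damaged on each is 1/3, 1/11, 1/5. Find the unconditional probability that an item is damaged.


P(A) = P(A|B1)P(B1) + P(A|B2)P(B2) + P(A|B3)P(B3)
= 1/3*1/10 + 1/11*2/5 + 1/5*1/2
= 1/30 + 2/55 + 1/10 = 28/165

28/165


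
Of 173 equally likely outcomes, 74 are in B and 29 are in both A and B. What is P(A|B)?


P(A|B) = P(A∩B)/P(B) = (29/173)/(74/173) = 29/74

29/74


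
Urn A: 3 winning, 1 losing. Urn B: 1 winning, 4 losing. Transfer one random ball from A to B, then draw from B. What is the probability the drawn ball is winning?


P(transfer winning) = 3/4; P(transfer losing) = 1/4
If winning transferred: Urn II has 2 winning of 6, so P(winning|winning moved) = 1/3
If losing transferred: Urn II has 1 winning of 6, so P(winning|losing moved) = 1/6
By total probability: P(winning) = 3/4*1/3 + 1/4*1/6 = 7/24

7/24


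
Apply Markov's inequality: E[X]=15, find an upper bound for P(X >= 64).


Markov: P(X >= a) <= E[X]/a
P(X >= 64) <= 15/64

15/64


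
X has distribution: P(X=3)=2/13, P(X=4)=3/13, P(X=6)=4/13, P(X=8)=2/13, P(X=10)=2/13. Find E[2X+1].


E[2X+1] = sum(g(x)*P(x))
= 7*2/13 + 9*3/13 + 13*4/13 + 17*2/13 + 21*2/13
= 13

13


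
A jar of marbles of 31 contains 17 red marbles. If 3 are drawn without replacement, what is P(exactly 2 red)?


P(X=2) = C(17,2)*C(14,1) / C(31,3)
= 136*14 / 4495
= 1904/4495

1904/4495


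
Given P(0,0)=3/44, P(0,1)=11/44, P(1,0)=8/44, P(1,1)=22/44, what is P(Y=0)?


P(Y=0) = P(0,0)+P(1,0) = 3/44 + 8/44 = 11/44 = 1/4

1/4


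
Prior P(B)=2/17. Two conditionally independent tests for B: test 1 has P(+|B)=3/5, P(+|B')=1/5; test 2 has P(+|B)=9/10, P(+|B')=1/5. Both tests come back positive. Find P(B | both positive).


After test 1: P(+) = 3/5*2/17 + 1/5*15/17 = 21/85
P(B|+) = (6/85)/(21/85) = 2/7
After test 2 (use post1 as new prior): P(+) = 9/10*2/7 + 1/5*5/7 = 2/5
P(B|+,+) = (9/35)/(2/5) = 9/14

9/14


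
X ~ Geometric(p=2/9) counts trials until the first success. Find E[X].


For geometric (trials until first success), E[X] = 1/p = 1/(2/9) = 9/2

9/2


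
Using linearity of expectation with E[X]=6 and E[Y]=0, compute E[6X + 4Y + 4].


E[6X + 4Y + 4] = 6*E[X] + 4*E[Y] + 4
= (6)*(6) + (4)*(0) + (4)
= 36 + 0 + 4 = 40

40


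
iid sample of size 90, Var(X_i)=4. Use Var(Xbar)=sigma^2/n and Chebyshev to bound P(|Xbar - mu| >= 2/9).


Var(Xbar) = Var(X)/n = 4/90
Chebyshev: P(|Xbar-mu| >= 2/9) <= Var(Xbar)/(2/9)^2 = (2/45)/(4/81) = 9/10

9/10


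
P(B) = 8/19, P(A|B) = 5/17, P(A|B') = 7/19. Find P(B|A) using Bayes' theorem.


P(A) = P(A|B)P(B) + P(A|B')P(B') = 5/17*8/19 + 7/19*11/19 = 2069/6137
P(B|A) = P(A|B)P(B)/P(A) = (40/323)/(2069/6137) = 760/2069

760/2069


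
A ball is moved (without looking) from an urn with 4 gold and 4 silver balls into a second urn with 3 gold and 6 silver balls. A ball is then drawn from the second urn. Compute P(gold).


P(transfer gold) = 4/8 = 1/2; P(transfer silver) = 1/2
If gold transferred: Urn II has 4 gold of 10, so P(gold|gold moved) = 2/5
If silver transferred: Urn II has 3 gold of 10, so P(gold|silver moved) = 3/10
By total probability: P(gold) = 1/2*2/5 + 1/2*3/10 = 7/20

7/20


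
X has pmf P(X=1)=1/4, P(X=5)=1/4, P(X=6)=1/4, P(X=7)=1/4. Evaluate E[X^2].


E[X^2] = sum(x^2 * P(x))
= 1*1/4 + 25*1/4 + 36*1/4 + 49*1/4
= 111/4

111/4


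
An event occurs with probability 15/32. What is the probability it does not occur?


P(A') = 1 - P(A) = 1 - 15/32 = 17/32

17/32


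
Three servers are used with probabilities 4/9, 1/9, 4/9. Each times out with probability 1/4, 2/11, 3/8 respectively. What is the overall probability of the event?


P(A) = P(A|B1)P(B1) + P(A|B2)P(B2) + P(A|B3)P(B3)
= 1/4*4/9 + 2/11*1/9 + 3/8*4/9
= 1/9 + 2/99 + 1/6 = 59/198

59/198


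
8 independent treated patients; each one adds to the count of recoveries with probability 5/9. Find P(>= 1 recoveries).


P(at least one) = 1 - P(none)
P(none) = (1 - 5/9)^8 = (4/9)^8 = 65536/43046721
P(at least one) = 1 - 65536/43046721 = 42981185/43046721

42981185/43046721


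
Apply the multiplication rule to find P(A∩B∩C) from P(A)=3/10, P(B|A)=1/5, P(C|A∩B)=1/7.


P(A∩B∩C) = P(A) * P(B|A) * P(C|A∩B)
= 3/10 * 1/5 * 1/7
= 3/50 * 1/7 = 3/350

3/350


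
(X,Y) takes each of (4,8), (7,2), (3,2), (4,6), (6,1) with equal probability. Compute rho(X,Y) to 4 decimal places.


Cov(X,Y) = -1.8400, Var(X) = 2.1600, Var(Y) = 7.3600
rho = Cov/(sqrt(VarX)*sqrt(VarY)) = -0.4615

-0.4615


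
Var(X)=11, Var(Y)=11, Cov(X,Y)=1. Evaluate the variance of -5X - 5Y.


Var(-5X - 5Y) = (-5)^2*Var(X) + (-5)^2*Var(Y) + 2*(-5)*(-5)*Cov(X,Y)
= 25*11 + 25*11 + 50*1
= 275 + 275 + 50 = 600

600


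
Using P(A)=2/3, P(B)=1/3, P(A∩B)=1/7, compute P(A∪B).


P(A∪B) = P(A) + P(B) - P(A∩B)
= 2/3 + 1/3 - 1/7 = 6/7

6/7


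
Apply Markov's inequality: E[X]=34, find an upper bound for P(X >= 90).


Markov: P(X >= a) <= E[X]/a
P(X >= 90) <= 34/90 = 17/45

17/45


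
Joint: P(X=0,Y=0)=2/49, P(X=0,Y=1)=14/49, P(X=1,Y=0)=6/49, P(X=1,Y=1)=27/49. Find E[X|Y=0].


P(Y=0) = 8/49
E[X|Y=0] = (0*2 + 1*6)/8 = 6/8 = 3/4

3/4


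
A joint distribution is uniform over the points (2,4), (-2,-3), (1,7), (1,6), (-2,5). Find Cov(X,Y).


E[X]=0, E[Y]=19/5, E[XY]=17/5
Cov(X,Y) = E[XY] - E[X]E[Y] = 17/5 - 0*19/5 = 17/5

17/5


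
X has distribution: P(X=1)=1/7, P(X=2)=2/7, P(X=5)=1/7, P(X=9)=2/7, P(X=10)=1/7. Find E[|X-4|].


E[|X-4|] = sum(g(x)*P(x))
= 3*1/7 + 2*2/7 + 1*1/7 + 5*2/7 + 6*1/7
= 24/7

24/7


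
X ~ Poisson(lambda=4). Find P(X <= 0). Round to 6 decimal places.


P(X<=0) = e^(-4)*4^0/0!
≈ 0.0183156389
≈ 0.018316

0.018316


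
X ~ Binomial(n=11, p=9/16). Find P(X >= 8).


P(X>=8) = P(X=8) + P(X=9) + P(X=10) + P(X=11)
= 2436229174995/17592186044416 + 1044098217855/17592186044416 + 268482398877/17592186044416 + 31381059609/17592186044416
= 472523856417/2199023255552

472523856417/2199023255552


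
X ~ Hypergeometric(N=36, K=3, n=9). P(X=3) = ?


P(X=3) = C(3,3)*C(33,6) / C(36,9)
= 1*1107568 / 94143280
= 1107568/94143280 = 1/85

1/85


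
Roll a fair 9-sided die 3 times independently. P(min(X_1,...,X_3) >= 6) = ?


P(min >= 6) = P(all X_i >= 6) = (P(X_1 >= 6))^3
= (4/9)^3 = 64/729

64/729


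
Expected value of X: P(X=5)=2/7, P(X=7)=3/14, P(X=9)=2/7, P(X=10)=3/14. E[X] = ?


E[X] = sum(x * P(x))
= 5*2/7 + 7*3/14 + 9*2/7 + 10*3/14
= 107/14

107/14


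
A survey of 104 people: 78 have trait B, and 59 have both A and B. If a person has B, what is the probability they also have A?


P(A|B) = P(A∩B)/P(B) = (59/104)/(78/104) = 59/78

59/78


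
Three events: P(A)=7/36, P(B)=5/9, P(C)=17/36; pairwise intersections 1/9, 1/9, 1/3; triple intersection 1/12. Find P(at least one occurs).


P(A∪B∪C) = P(A)+P(B)+P(C) - P(AB)-P(AC)-P(BC) + P(ABC)
= 7/36+5/9+17/36 - 1/9-1/9-1/3 + 1/12
= 3/4

3/4


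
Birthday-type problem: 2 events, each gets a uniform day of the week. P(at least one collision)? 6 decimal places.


P(all different) = prod((7-i)/7 for i=0..1) = 0.857143
P(at least one match) = 1 - 0.857143 = 0.142857

0.142857


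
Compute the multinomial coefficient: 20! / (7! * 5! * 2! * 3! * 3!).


20! = 2432902008176640000
Denominator: 7!=5040 * 5!=120 * 2!=2 * 3!=6 * 3!=6
Coefficient = 2432902008176640000 / 43545600 = 55870214400

55870214400


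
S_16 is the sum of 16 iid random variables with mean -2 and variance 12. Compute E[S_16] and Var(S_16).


E[S_n] = n*mu = 16*-2 = -32
Var(S_n) = n*sigma^2 = 16*12 = 192

E[S_16]=-32, Var(S_16)=192


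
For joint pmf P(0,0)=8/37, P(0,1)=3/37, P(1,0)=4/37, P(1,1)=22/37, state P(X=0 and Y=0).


Read from table: P(X=0, Y=0) = 8/37

8/37


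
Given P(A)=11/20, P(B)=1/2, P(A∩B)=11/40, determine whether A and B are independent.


P(A)*P(B) = 11/20*1/2 = 11/40
P(A∩B) = 11/40, which equals P(A)P(B), so independent

Yes, A and B are independent


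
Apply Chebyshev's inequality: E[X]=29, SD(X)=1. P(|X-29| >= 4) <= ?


k = 4/1 = 4
Chebyshev: P(|X-mu| >= k*sigma) <= 1/k^2 = 1/4^2 = 1/16

1/16


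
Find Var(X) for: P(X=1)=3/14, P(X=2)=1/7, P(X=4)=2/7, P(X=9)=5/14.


E[X] = 34/7, E[X^2] = 240/7
Var(X) = E[X^2] - (E[X])^2 = 240/7 - (34/7)^2 = 524/49

524/49


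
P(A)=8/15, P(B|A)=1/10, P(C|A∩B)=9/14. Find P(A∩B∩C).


P(A∩B∩C) = P(A) * P(B|A) * P(C|A∩B)
= 8/15 * 1/10 * 9/14
= 4/75 * 9/14 = 6/175

6/175


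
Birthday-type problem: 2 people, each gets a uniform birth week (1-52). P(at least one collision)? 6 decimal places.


P(all different) = prod((52-i)/52 for i=0..1) = 0.980769
P(at least one match) = 1 - 0.980769 = 0.019231

0.019231


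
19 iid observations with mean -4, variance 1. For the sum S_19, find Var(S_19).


By independence, Var(S_n) = n*Var(X_1) = 19*1 = 19

19
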